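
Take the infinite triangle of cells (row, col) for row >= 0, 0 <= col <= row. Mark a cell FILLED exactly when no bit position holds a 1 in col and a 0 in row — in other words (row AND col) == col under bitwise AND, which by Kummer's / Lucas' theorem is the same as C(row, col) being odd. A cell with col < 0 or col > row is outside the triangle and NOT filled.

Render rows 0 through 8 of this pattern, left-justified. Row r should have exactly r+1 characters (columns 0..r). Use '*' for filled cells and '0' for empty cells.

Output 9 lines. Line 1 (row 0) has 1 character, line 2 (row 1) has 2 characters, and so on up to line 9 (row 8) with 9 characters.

r0=0: *
r1=1: **
r2=10: *0*
r3=11: ****
r4=100: *000*
r5=101: **00**
r6=110: *0*0*0*
r7=111: ********
r8=1000: *0000000*

Answer: *
**
*0*
****
*000*
**00**
*0*0*0*
********
*0000000*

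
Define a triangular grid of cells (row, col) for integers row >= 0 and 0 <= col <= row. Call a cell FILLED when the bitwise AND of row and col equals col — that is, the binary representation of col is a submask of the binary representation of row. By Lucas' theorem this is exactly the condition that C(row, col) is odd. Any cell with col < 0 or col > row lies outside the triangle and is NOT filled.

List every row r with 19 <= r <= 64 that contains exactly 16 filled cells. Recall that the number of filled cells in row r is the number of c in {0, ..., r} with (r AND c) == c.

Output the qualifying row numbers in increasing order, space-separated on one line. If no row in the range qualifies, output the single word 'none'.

Row r has 2^popcount(r) filled cells, so we need popcount(r) = log2(16) = 4.
Scan r = 19..64 and keep those with exactly 4 one-bits:
r=19=10011 popcount=3 -> skip
r=20=10100 popcount=2 -> skip
r=21=10101 popcount=3 -> skip
r=22=10110 popcount=3 -> skip
r=23=10111 popcount=4 -> KEEP
r=24=11000 popcount=2 -> skip
r=25=11001 popcount=3 -> skip
r=26=11010 popcount=3 -> skip
r=27=11011 popcount=4 -> KEEP
r=28=11100 popcount=3 -> skip
r=29=11101 popcount=4 -> KEEP
r=30=11110 popcount=4 -> KEEP
r=31=11111 popcount=5 -> skip
r=32=100000 popcount=1 -> skip
r=33=100001 popcount=2 -> skip
r=34=100010 popcount=2 -> skip
r=35=100011 popcount=3 -> skip
r=36=100100 popcount=2 -> skip
r=37=100101 popcount=3 -> skip
r=38=100110 popcount=3 -> skip
r=39=100111 popcount=4 -> KEEP
r=40=101000 popcount=2 -> skip
r=41=101001 popcount=3 -> skip
r=42=101010 popcount=3 -> skip
r=43=101011 popcount=4 -> KEEP
r=44=101100 popcount=3 -> skip
r=45=101101 popcount=4 -> KEEP
r=46=101110 popcount=4 -> KEEP
r=47=101111 popcount=5 -> skip
r=48=110000 popcount=2 -> skip
r=49=110001 popcount=3 -> skip
r=50=110010 popcount=3 -> skip
r=51=110011 popcount=4 -> KEEP
r=52=110100 popcount=3 -> skip
r=53=110101 popcount=4 -> KEEP
r=54=110110 popcount=4 -> KEEP
r=55=110111 popcount=5 -> skip
r=56=111000 popcount=3 -> skip
r=57=111001 popcount=4 -> KEEP
r=58=111010 popcount=4 -> KEEP
r=59=111011 popcount=5 -> skip
r=60=111100 popcount=4 -> KEEP
r=61=111101 popcount=5 -> skip
r=62=111110 popcount=5 -> skip
r=63=111111 popcount=6 -> skip
r=64=1000000 popcount=1 -> skip
Kept rows: 23 27 29 30 39 43 45 46 51 53 54 57 58 60

Answer: 23 27 29 30 39 43 45 46 51 53 54 57 58 60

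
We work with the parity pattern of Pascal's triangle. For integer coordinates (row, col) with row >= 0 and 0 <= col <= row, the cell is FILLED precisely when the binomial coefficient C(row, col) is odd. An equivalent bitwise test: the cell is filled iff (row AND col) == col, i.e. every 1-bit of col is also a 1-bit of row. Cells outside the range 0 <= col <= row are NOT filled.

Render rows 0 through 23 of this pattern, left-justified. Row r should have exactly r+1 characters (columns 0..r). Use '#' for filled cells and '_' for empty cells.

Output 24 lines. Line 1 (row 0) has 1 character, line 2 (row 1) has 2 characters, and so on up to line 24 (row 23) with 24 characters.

Answer: #
##
#_#
####
#___#
##__##
#_#_#_#
########
#_______#
##______##
#_#_____#_#
####____####
#___#___#___#
##__##__##__##
#_#_#_#_#_#_#_#
################
#_______________#
##______________##
#_#_____________#_#
####____________####
#___#___________#___#
##__##__________##__##
#_#_#_#_________#_#_#_#
########________########

Derivation:
r0=0: #
r1=1: ##
r2=10: #_#
r3=11: ####
r4=100: #___#
r5=101: ##__##
r6=110: #_#_#_#
r7=111: ########
r8=1000: #_______#
r9=1001: ##______##
r10=1010: #_#_____#_#
r11=1011: ####____####
r12=1100: #___#___#___#
r13=1101: ##__##__##__##
r14=1110: #_#_#_#_#_#_#_#
r15=1111: ################
r16=10000: #_______________#
r17=10001: ##______________##
r18=10010: #_#_____________#_#
r19=10011: ####____________####
r20=10100: #___#___________#___#
r21=10101: ##__##__________##__##
r22=10110: #_#_#_#_________#_#_#_#
r23=10111: ########________########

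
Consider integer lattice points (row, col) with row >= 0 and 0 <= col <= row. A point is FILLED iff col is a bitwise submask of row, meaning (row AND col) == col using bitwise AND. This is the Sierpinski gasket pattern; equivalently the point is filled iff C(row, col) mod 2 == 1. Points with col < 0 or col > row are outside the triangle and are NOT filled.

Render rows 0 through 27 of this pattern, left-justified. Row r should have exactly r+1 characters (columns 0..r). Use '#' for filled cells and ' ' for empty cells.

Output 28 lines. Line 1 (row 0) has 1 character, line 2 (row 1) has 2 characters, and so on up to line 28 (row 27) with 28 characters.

r0=0: #
r1=1: ##
r2=10: # #
r3=11: ####
r4=100: #   #
r5=101: ##  ##
r6=110: # # # #
r7=111: ########
r8=1000: #       #
r9=1001: ##      ##
r10=1010: # #     # #
r11=1011: ####    ####
r12=1100: #   #   #   #
r13=1101: ##  ##  ##  ##
r14=1110: # # # # # # # #
r15=1111: ################
r16=10000: #               #
r17=10001: ##              ##
r18=10010: # #             # #
r19=10011: ####            ####
r20=10100: #   #           #   #
r21=10101: ##  ##          ##  ##
r22=10110: # # # #         # # # #
r23=10111: ########        ########
r24=11000: #       #       #       #
r25=11001: ##      ##      ##      ##
r26=11010: # #     # #     # #     # #
r27=11011: ####    ####    ####    ####

Answer: #
##
# #
####
#   #
##  ##
# # # #
########
#       #
##      ##
# #     # #
####    ####
#   #   #   #
##  ##  ##  ##
# # # # # # # #
################
#               #
##              ##
# #             # #
####            ####
#   #           #   #
##  ##          ##  ##
# # # #         # # # #
########        ########
#       #       #       #
##      ##      ##      ##
# #     # #     # #     # #
####    ####    ####    ####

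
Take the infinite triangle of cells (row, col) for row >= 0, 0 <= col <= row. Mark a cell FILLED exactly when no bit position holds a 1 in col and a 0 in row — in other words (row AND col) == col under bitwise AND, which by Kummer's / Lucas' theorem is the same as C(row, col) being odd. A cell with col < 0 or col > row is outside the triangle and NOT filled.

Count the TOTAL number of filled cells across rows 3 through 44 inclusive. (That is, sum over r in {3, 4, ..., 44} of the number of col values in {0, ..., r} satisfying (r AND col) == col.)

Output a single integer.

r3=11 pc2: +4 =4
r4=100 pc1: +2 =6
r5=101 pc2: +4 =10
r6=110 pc2: +4 =14
r7=111 pc3: +8 =22
r8=1000 pc1: +2 =24
r9=1001 pc2: +4 =28
r10=1010 pc2: +4 =32
r11=1011 pc3: +8 =40
r12=1100 pc2: +4 =44
r13=1101 pc3: +8 =52
r14=1110 pc3: +8 =60
r15=1111 pc4: +16 =76
r16=10000 pc1: +2 =78
r17=10001 pc2: +4 =82
r18=10010 pc2: +4 =86
r19=10011 pc3: +8 =94
r20=10100 pc2: +4 =98
r21=10101 pc3: +8 =106
r22=10110 pc3: +8 =114
r23=10111 pc4: +16 =130
r24=11000 pc2: +4 =134
r25=11001 pc3: +8 =142
r26=11010 pc3: +8 =150
r27=11011 pc4: +16 =166
r28=11100 pc3: +8 =174
r29=11101 pc4: +16 =190
r30=11110 pc4: +16 =206
r31=11111 pc5: +32 =238
r32=100000 pc1: +2 =240
r33=100001 pc2: +4 =244
r34=100010 pc2: +4 =248
r35=100011 pc3: +8 =256
r36=100100 pc2: +4 =260
r37=100101 pc3: +8 =268
r38=100110 pc3: +8 =276
r39=100111 pc4: +16 =292
r40=101000 pc2: +4 =296
r41=101001 pc3: +8 =304
r42=101010 pc3: +8 =312
r43=101011 pc4: +16 =328
r44=101100 pc3: +8 =336

Answer: 336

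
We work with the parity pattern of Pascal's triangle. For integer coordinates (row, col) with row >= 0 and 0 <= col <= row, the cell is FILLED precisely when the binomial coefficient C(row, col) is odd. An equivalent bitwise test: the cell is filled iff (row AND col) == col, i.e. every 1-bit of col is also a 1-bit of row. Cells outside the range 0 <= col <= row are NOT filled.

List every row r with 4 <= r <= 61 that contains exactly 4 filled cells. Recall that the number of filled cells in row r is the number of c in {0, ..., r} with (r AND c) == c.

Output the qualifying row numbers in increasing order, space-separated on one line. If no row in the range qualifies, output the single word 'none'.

Answer: 5 6 9 10 12 17 18 20 24 33 34 36 40 48

Derivation:
Row r has 2^popcount(r) filled cells, so we need popcount(r) = log2(4) = 2.
Scan r = 4..61 and keep those with exactly 2 one-bits:
r=4=100 popcount=1 -> skip
r=5=101 popcount=2 -> KEEP
r=6=110 popcount=2 -> KEEP
r=7=111 popcount=3 -> skip
r=8=1000 popcount=1 -> skip
r=9=1001 popcount=2 -> KEEP
r=10=1010 popcount=2 -> KEEP
r=11=1011 popcount=3 -> skip
r=12=1100 popcount=2 -> KEEP
r=13=1101 popcount=3 -> skip
r=14=1110 popcount=3 -> skip
r=15=1111 popcount=4 -> skip
r=16=10000 popcount=1 -> skip
r=17=10001 popcount=2 -> KEEP
r=18=10010 popcount=2 -> KEEP
r=19=10011 popcount=3 -> skip
r=20=10100 popcount=2 -> KEEP
r=21=10101 popcount=3 -> skip
r=22=10110 popcount=3 -> skip
r=23=10111 popcount=4 -> skip
r=24=11000 popcount=2 -> KEEP
r=25=11001 popcount=3 -> skip
r=26=11010 popcount=3 -> skip
r=27=11011 popcount=4 -> skip
r=28=11100 popcount=3 -> skip
r=29=11101 popcount=4 -> skip
r=30=11110 popcount=4 -> skip
r=31=11111 popcount=5 -> skip
r=32=100000 popcount=1 -> skip
r=33=100001 popcount=2 -> KEEP
r=34=100010 popcount=2 -> KEEP
r=35=100011 popcount=3 -> skip
r=36=100100 popcount=2 -> KEEP
r=37=100101 popcount=3 -> skip
r=38=100110 popcount=3 -> skip
r=39=100111 popcount=4 -> skip
r=40=101000 popcount=2 -> KEEP
r=41=101001 popcount=3 -> skip
r=42=101010 popcount=3 -> skip
r=43=101011 popcount=4 -> skip
r=44=101100 popcount=3 -> skip
r=45=101101 popcount=4 -> skip
r=46=101110 popcount=4 -> skip
r=47=101111 popcount=5 -> skip
r=48=110000 popcount=2 -> KEEP
r=49=110001 popcount=3 -> skip
r=50=110010 popcount=3 -> skip
r=51=110011 popcount=4 -> skip
r=52=110100 popcount=3 -> skip
r=53=110101 popcount=4 -> skip
r=54=110110 popcount=4 -> skip
r=55=110111 popcount=5 -> skip
r=56=111000 popcount=3 -> skip
r=57=111001 popcount=4 -> skip
r=58=111010 popcount=4 -> skip
r=59=111011 popcount=5 -> skip
r=60=111100 popcount=4 -> skip
r=61=111101 popcount=5 -> skip
Kept rows: 5 6 9 10 12 17 18 20 24 33 34 36 40 48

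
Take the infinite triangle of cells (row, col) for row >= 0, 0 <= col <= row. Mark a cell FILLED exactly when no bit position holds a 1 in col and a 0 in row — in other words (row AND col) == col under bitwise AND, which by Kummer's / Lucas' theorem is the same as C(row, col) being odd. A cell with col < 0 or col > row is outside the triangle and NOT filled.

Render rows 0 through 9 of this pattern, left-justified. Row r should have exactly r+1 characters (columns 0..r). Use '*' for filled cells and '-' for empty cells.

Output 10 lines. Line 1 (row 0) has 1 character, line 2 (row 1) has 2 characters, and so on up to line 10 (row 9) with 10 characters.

Answer: *
**
*-*
****
*---*
**--**
*-*-*-*
********
*-------*
**------**

Derivation:
r0=0: *
r1=1: **
r2=10: *-*
r3=11: ****
r4=100: *---*
r5=101: **--**
r6=110: *-*-*-*
r7=111: ********
r8=1000: *-------*
r9=1001: **------**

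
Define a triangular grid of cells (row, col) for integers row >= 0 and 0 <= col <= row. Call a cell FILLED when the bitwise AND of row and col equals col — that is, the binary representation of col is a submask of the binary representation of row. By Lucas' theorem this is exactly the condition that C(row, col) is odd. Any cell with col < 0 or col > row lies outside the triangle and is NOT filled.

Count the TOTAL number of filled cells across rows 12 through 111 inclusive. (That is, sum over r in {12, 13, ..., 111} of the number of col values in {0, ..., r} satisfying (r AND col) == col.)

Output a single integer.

r12=1100 pc2: +4 =4
r13=1101 pc3: +8 =12
r14=1110 pc3: +8 =20
r15=1111 pc4: +16 =36
r16=10000 pc1: +2 =38
r17=10001 pc2: +4 =42
r18=10010 pc2: +4 =46
r19=10011 pc3: +8 =54
r20=10100 pc2: +4 =58
r21=10101 pc3: +8 =66
r22=10110 pc3: +8 =74
r23=10111 pc4: +16 =90
r24=11000 pc2: +4 =94
r25=11001 pc3: +8 =102
r26=11010 pc3: +8 =110
r27=11011 pc4: +16 =126
r28=11100 pc3: +8 =134
r29=11101 pc4: +16 =150
r30=11110 pc4: +16 =166
r31=11111 pc5: +32 =198
r32=100000 pc1: +2 =200
r33=100001 pc2: +4 =204
r34=100010 pc2: +4 =208
r35=100011 pc3: +8 =216
r36=100100 pc2: +4 =220
r37=100101 pc3: +8 =228
r38=100110 pc3: +8 =236
r39=100111 pc4: +16 =252
r40=101000 pc2: +4 =256
r41=101001 pc3: +8 =264
r42=101010 pc3: +8 =272
r43=101011 pc4: +16 =288
r44=101100 pc3: +8 =296
r45=101101 pc4: +16 =312
r46=101110 pc4: +16 =328
r47=101111 pc5: +32 =360
r48=110000 pc2: +4 =364
r49=110001 pc3: +8 =372
r50=110010 pc3: +8 =380
r51=110011 pc4: +16 =396
r52=110100 pc3: +8 =404
r53=110101 pc4: +16 =420
r54=110110 pc4: +16 =436
r55=110111 pc5: +32 =468
r56=111000 pc3: +8 =476
r57=111001 pc4: +16 =492
r58=111010 pc4: +16 =508
r59=111011 pc5: +32 =540
r60=111100 pc4: +16 =556
r61=111101 pc5: +32 =588
r62=111110 pc5: +32 =620
r63=111111 pc6: +64 =684
r64=1000000 pc1: +2 =686
r65=1000001 pc2: +4 =690
r66=1000010 pc2: +4 =694
r67=1000011 pc3: +8 =702
r68=1000100 pc2: +4 =706
r69=1000101 pc3: +8 =714
r70=1000110 pc3: +8 =722
r71=1000111 pc4: +16 =738
r72=1001000 pc2: +4 =742
r73=1001001 pc3: +8 =750
r74=1001010 pc3: +8 =758
r75=1001011 pc4: +16 =774
r76=1001100 pc3: +8 =782
r77=1001101 pc4: +16 =798
r78=1001110 pc4: +16 =814
r79=1001111 pc5: +32 =846
r80=1010000 pc2: +4 =850
r81=1010001 pc3: +8 =858
r82=1010010 pc3: +8 =866
r83=1010011 pc4: +16 =882
r84=1010100 pc3: +8 =890
r85=1010101 pc4: +16 =906
r86=1010110 pc4: +16 =922
r87=1010111 pc5: +32 =954
r88=1011000 pc3: +8 =962
r89=1011001 pc4: +16 =978
r90=1011010 pc4: +16 =994
r91=1011011 pc5: +32 =1026
r92=1011100 pc4: +16 =1042
r93=1011101 pc5: +32 =1074
r94=1011110 pc5: +32 =1106
r95=1011111 pc6: +64 =1170
r96=1100000 pc2: +4 =1174
r97=1100001 pc3: +8 =1182
r98=1100010 pc3: +8 =1190
r99=1100011 pc4: +16 =1206
r100=1100100 pc3: +8 =1214
r101=1100101 pc4: +16 =1230
r102=1100110 pc4: +16 =1246
r103=1100111 pc5: +32 =1278
r104=1101000 pc3: +8 =1286
r105=1101001 pc4: +16 =1302
r106=1101010 pc4: +16 =1318
r107=1101011 pc5: +32 =1350
r108=1101100 pc4: +16 =1366
r109=1101101 pc5: +32 =1398
r110=1101110 pc5: +32 =1430
r111=1101111 pc6: +64 =1494

Answer: 1494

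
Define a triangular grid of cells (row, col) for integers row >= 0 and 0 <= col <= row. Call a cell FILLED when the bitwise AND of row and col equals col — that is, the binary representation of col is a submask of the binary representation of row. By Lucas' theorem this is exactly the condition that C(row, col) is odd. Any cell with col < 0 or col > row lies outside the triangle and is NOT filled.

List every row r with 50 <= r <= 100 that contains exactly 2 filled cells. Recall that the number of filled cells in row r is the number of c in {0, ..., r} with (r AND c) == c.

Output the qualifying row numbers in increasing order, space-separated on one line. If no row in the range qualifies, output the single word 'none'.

Row r has 2^popcount(r) filled cells, so we need popcount(r) = log2(2) = 1.
Scan r = 50..100 and keep those with exactly 1 one-bits:
r=50=110010 popcount=3 -> skip
r=51=110011 popcount=4 -> skip
r=52=110100 popcount=3 -> skip
r=53=110101 popcount=4 -> skip
r=54=110110 popcount=4 -> skip
r=55=110111 popcount=5 -> skip
r=56=111000 popcount=3 -> skip
r=57=111001 popcount=4 -> skip
r=58=111010 popcount=4 -> skip
r=59=111011 popcount=5 -> skip
r=60=111100 popcount=4 -> skip
r=61=111101 popcount=5 -> skip
r=62=111110 popcount=5 -> skip
r=63=111111 popcount=6 -> skip
r=64=1000000 popcount=1 -> KEEP
r=65=1000001 popcount=2 -> skip
r=66=1000010 popcount=2 -> skip
r=67=1000011 popcount=3 -> skip
r=68=1000100 popcount=2 -> skip
r=69=1000101 popcount=3 -> skip
r=70=1000110 popcount=3 -> skip
r=71=1000111 popcount=4 -> skip
r=72=1001000 popcount=2 -> skip
r=73=1001001 popcount=3 -> skip
r=74=1001010 popcount=3 -> skip
r=75=1001011 popcount=4 -> skip
r=76=1001100 popcount=3 -> skip
r=77=1001101 popcount=4 -> skip
r=78=1001110 popcount=4 -> skip
r=79=1001111 popcount=5 -> skip
r=80=1010000 popcount=2 -> skip
r=81=1010001 popcount=3 -> skip
r=82=1010010 popcount=3 -> skip
r=83=1010011 popcount=4 -> skip
r=84=1010100 popcount=3 -> skip
r=85=1010101 popcount=4 -> skip
r=86=1010110 popcount=4 -> skip
r=87=1010111 popcount=5 -> skip
r=88=1011000 popcount=3 -> skip
r=89=1011001 popcount=4 -> skip
r=90=1011010 popcount=4 -> skip
r=91=1011011 popcount=5 -> skip
r=92=1011100 popcount=4 -> skip
r=93=1011101 popcount=5 -> skip
r=94=1011110 popcount=5 -> skip
r=95=1011111 popcount=6 -> skip
r=96=1100000 popcount=2 -> skip
r=97=1100001 popcount=3 -> skip
r=98=1100010 popcount=3 -> skip
r=99=1100011 popcount=4 -> skip
r=100=1100100 popcount=3 -> skip
Kept rows: 64

Answer: 64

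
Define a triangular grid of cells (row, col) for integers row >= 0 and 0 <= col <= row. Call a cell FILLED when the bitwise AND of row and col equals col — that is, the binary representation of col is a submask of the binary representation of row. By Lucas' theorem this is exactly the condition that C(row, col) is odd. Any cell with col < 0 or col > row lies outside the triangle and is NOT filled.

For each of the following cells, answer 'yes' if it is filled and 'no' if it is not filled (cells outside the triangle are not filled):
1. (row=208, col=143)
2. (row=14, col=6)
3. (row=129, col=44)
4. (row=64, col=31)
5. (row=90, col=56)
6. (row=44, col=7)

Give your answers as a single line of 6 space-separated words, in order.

Answer: no yes no no no no

Derivation:
(208,143): row=0b11010000, col=0b10001111, row AND col = 0b10000000 = 128; 128 != 143 -> empty
(14,6): row=0b1110, col=0b110, row AND col = 0b110 = 6; 6 == 6 -> filled
(129,44): row=0b10000001, col=0b101100, row AND col = 0b0 = 0; 0 != 44 -> empty
(64,31): row=0b1000000, col=0b11111, row AND col = 0b0 = 0; 0 != 31 -> empty
(90,56): row=0b1011010, col=0b111000, row AND col = 0b11000 = 24; 24 != 56 -> empty
(44,7): row=0b101100, col=0b111, row AND col = 0b100 = 4; 4 != 7 -> empty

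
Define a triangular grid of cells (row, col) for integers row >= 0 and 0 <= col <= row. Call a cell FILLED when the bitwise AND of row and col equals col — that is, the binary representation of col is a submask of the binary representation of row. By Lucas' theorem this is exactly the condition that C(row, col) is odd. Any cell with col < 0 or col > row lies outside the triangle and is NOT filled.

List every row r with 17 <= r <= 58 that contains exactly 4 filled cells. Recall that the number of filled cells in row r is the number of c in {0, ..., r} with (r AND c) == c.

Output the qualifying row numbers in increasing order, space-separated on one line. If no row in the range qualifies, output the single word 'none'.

Answer: 17 18 20 24 33 34 36 40 48

Derivation:
Row r has 2^popcount(r) filled cells, so we need popcount(r) = log2(4) = 2.
Scan r = 17..58 and keep those with exactly 2 one-bits:
r=17=10001 popcount=2 -> KEEP
r=18=10010 popcount=2 -> KEEP
r=19=10011 popcount=3 -> skip
r=20=10100 popcount=2 -> KEEP
r=21=10101 popcount=3 -> skip
r=22=10110 popcount=3 -> skip
r=23=10111 popcount=4 -> skip
r=24=11000 popcount=2 -> KEEP
r=25=11001 popcount=3 -> skip
r=26=11010 popcount=3 -> skip
r=27=11011 popcount=4 -> skip
r=28=11100 popcount=3 -> skip
r=29=11101 popcount=4 -> skip
r=30=11110 popcount=4 -> skip
r=31=11111 popcount=5 -> skip
r=32=100000 popcount=1 -> skip
r=33=100001 popcount=2 -> KEEP
r=34=100010 popcount=2 -> KEEP
r=35=100011 popcount=3 -> skip
r=36=100100 popcount=2 -> KEEP
r=37=100101 popcount=3 -> skip
r=38=100110 popcount=3 -> skip
r=39=100111 popcount=4 -> skip
r=40=101000 popcount=2 -> KEEP
r=41=101001 popcount=3 -> skip
r=42=101010 popcount=3 -> skip
r=43=101011 popcount=4 -> skip
r=44=101100 popcount=3 -> skip
r=45=101101 popcount=4 -> skip
r=46=101110 popcount=4 -> skip
r=47=101111 popcount=5 -> skip
r=48=110000 popcount=2 -> KEEP
r=49=110001 popcount=3 -> skip
r=50=110010 popcount=3 -> skip
r=51=110011 popcount=4 -> skip
r=52=110100 popcount=3 -> skip
r=53=110101 popcount=4 -> skip
r=54=110110 popcount=4 -> skip
r=55=110111 popcount=5 -> skip
r=56=111000 popcount=3 -> skip
r=57=111001 popcount=4 -> skip
r=58=111010 popcount=4 -> skip
Kept rows: 17 18 20 24 33 34 36 40 48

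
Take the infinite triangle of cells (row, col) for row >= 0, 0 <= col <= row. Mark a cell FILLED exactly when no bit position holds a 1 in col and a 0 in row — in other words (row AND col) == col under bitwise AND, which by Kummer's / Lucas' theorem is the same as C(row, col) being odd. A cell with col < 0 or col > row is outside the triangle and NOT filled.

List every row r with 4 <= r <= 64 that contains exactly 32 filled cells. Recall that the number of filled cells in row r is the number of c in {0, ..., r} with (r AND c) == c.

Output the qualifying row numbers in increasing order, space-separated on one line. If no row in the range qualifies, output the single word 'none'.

Row r has 2^popcount(r) filled cells, so we need popcount(r) = log2(32) = 5.
Scan r = 4..64 and keep those with exactly 5 one-bits:
r=4=100 popcount=1 -> skip
r=5=101 popcount=2 -> skip
r=6=110 popcount=2 -> skip
r=7=111 popcount=3 -> skip
r=8=1000 popcount=1 -> skip
r=9=1001 popcount=2 -> skip
r=10=1010 popcount=2 -> skip
r=11=1011 popcount=3 -> skip
r=12=1100 popcount=2 -> skip
r=13=1101 popcount=3 -> skip
r=14=1110 popcount=3 -> skip
r=15=1111 popcount=4 -> skip
r=16=10000 popcount=1 -> skip
r=17=10001 popcount=2 -> skip
r=18=10010 popcount=2 -> skip
r=19=10011 popcount=3 -> skip
r=20=10100 popcount=2 -> skip
r=21=10101 popcount=3 -> skip
r=22=10110 popcount=3 -> skip
r=23=10111 popcount=4 -> skip
r=24=11000 popcount=2 -> skip
r=25=11001 popcount=3 -> skip
r=26=11010 popcount=3 -> skip
r=27=11011 popcount=4 -> skip
r=28=11100 popcount=3 -> skip
r=29=11101 popcount=4 -> skip
r=30=11110 popcount=4 -> skip
r=31=11111 popcount=5 -> KEEP
r=32=100000 popcount=1 -> skip
r=33=100001 popcount=2 -> skip
r=34=100010 popcount=2 -> skip
r=35=100011 popcount=3 -> skip
r=36=100100 popcount=2 -> skip
r=37=100101 popcount=3 -> skip
r=38=100110 popcount=3 -> skip
r=39=100111 popcount=4 -> skip
r=40=101000 popcount=2 -> skip
r=41=101001 popcount=3 -> skip
r=42=101010 popcount=3 -> skip
r=43=101011 popcount=4 -> skip
r=44=101100 popcount=3 -> skip
r=45=101101 popcount=4 -> skip
r=46=101110 popcount=4 -> skip
r=47=101111 popcount=5 -> KEEP
r=48=110000 popcount=2 -> skip
r=49=110001 popcount=3 -> skip
r=50=110010 popcount=3 -> skip
r=51=110011 popcount=4 -> skip
r=52=110100 popcount=3 -> skip
r=53=110101 popcount=4 -> skip
r=54=110110 popcount=4 -> skip
r=55=110111 popcount=5 -> KEEP
r=56=111000 popcount=3 -> skip
r=57=111001 popcount=4 -> skip
r=58=111010 popcount=4 -> skip
r=59=111011 popcount=5 -> KEEP
r=60=111100 popcount=4 -> skip
r=61=111101 popcount=5 -> KEEP
r=62=111110 popcount=5 -> KEEP
r=63=111111 popcount=6 -> skip
r=64=1000000 popcount=1 -> skip
Kept rows: 31 47 55 59 61 62

Answer: 31 47 55 59 61 62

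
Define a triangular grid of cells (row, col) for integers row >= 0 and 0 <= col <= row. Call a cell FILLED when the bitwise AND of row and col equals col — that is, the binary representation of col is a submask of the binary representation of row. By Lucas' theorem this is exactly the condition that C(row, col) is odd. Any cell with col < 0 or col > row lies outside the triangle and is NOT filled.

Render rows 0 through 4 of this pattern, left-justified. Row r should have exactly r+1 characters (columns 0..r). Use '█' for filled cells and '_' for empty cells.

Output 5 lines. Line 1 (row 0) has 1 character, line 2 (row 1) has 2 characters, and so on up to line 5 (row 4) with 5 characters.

Answer: █
██
█_█
████
█___█

Derivation:
r0=0: █
r1=1: ██
r2=10: █_█
r3=11: ████
r4=100: █___█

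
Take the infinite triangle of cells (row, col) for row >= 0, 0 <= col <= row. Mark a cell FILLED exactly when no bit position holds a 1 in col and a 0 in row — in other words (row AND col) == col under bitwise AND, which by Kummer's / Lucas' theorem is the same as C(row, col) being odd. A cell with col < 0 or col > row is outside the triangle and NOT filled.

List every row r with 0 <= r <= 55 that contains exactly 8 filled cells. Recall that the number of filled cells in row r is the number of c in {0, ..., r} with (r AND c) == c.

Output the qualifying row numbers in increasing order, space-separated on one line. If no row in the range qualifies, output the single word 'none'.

Answer: 7 11 13 14 19 21 22 25 26 28 35 37 38 41 42 44 49 50 52

Derivation:
Row r has 2^popcount(r) filled cells, so we need popcount(r) = log2(8) = 3.
Scan r = 0..55 and keep those with exactly 3 one-bits:
r=0=0 popcount=0 -> skip
r=1=1 popcount=1 -> skip
r=2=10 popcount=1 -> skip
r=3=11 popcount=2 -> skip
r=4=100 popcount=1 -> skip
r=5=101 popcount=2 -> skip
r=6=110 popcount=2 -> skip
r=7=111 popcount=3 -> KEEP
r=8=1000 popcount=1 -> skip
r=9=1001 popcount=2 -> skip
r=10=1010 popcount=2 -> skip
r=11=1011 popcount=3 -> KEEP
r=12=1100 popcount=2 -> skip
r=13=1101 popcount=3 -> KEEP
r=14=1110 popcount=3 -> KEEP
r=15=1111 popcount=4 -> skip
r=16=10000 popcount=1 -> skip
r=17=10001 popcount=2 -> skip
r=18=10010 popcount=2 -> skip
r=19=10011 popcount=3 -> KEEP
r=20=10100 popcount=2 -> skip
r=21=10101 popcount=3 -> KEEP
r=22=10110 popcount=3 -> KEEP
r=23=10111 popcount=4 -> skip
r=24=11000 popcount=2 -> skip
r=25=11001 popcount=3 -> KEEP
r=26=11010 popcount=3 -> KEEP
r=27=11011 popcount=4 -> skip
r=28=11100 popcount=3 -> KEEP
r=29=11101 popcount=4 -> skip
r=30=11110 popcount=4 -> skip
r=31=11111 popcount=5 -> skip
r=32=100000 popcount=1 -> skip
r=33=100001 popcount=2 -> skip
r=34=100010 popcount=2 -> skip
r=35=100011 popcount=3 -> KEEP
r=36=100100 popcount=2 -> skip
r=37=100101 popcount=3 -> KEEP
r=38=100110 popcount=3 -> KEEP
r=39=100111 popcount=4 -> skip
r=40=101000 popcount=2 -> skip
r=41=101001 popcount=3 -> KEEP
r=42=101010 popcount=3 -> KEEP
r=43=101011 popcount=4 -> skip
r=44=101100 popcount=3 -> KEEP
r=45=101101 popcount=4 -> skip
r=46=101110 popcount=4 -> skip
r=47=101111 popcount=5 -> skip
r=48=110000 popcount=2 -> skip
r=49=110001 popcount=3 -> KEEP
r=50=110010 popcount=3 -> KEEP
r=51=110011 popcount=4 -> skip
r=52=110100 popcount=3 -> KEEP
r=53=110101 popcount=4 -> skip
r=54=110110 popcount=4 -> skip
r=55=110111 popcount=5 -> skip
Kept rows: 7 11 13 14 19 21 22 25 26 28 35 37 38 41 42 44 49 50 52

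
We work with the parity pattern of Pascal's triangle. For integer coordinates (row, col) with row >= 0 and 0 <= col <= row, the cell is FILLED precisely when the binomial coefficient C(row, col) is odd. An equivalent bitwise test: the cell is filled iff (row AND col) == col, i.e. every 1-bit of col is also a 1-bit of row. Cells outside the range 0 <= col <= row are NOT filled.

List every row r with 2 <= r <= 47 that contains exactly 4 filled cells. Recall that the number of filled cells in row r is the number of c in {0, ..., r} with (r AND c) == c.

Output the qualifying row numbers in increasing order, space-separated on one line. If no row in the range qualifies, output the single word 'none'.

Row r has 2^popcount(r) filled cells, so we need popcount(r) = log2(4) = 2.
Scan r = 2..47 and keep those with exactly 2 one-bits:
r=2=10 popcount=1 -> skip
r=3=11 popcount=2 -> KEEP
r=4=100 popcount=1 -> skip
r=5=101 popcount=2 -> KEEP
r=6=110 popcount=2 -> KEEP
r=7=111 popcount=3 -> skip
r=8=1000 popcount=1 -> skip
r=9=1001 popcount=2 -> KEEP
r=10=1010 popcount=2 -> KEEP
r=11=1011 popcount=3 -> skip
r=12=1100 popcount=2 -> KEEP
r=13=1101 popcount=3 -> skip
r=14=1110 popcount=3 -> skip
r=15=1111 popcount=4 -> skip
r=16=10000 popcount=1 -> skip
r=17=10001 popcount=2 -> KEEP
r=18=10010 popcount=2 -> KEEP
r=19=10011 popcount=3 -> skip
r=20=10100 popcount=2 -> KEEP
r=21=10101 popcount=3 -> skip
r=22=10110 popcount=3 -> skip
r=23=10111 popcount=4 -> skip
r=24=11000 popcount=2 -> KEEP
r=25=11001 popcount=3 -> skip
r=26=11010 popcount=3 -> skip
r=27=11011 popcount=4 -> skip
r=28=11100 popcount=3 -> skip
r=29=11101 popcount=4 -> skip
r=30=11110 popcount=4 -> skip
r=31=11111 popcount=5 -> skip
r=32=100000 popcount=1 -> skip
r=33=100001 popcount=2 -> KEEP
r=34=100010 popcount=2 -> KEEP
r=35=100011 popcount=3 -> skip
r=36=100100 popcount=2 -> KEEP
r=37=100101 popcount=3 -> skip
r=38=100110 popcount=3 -> skip
r=39=100111 popcount=4 -> skip
r=40=101000 popcount=2 -> KEEP
r=41=101001 popcount=3 -> skip
r=42=101010 popcount=3 -> skip
r=43=101011 popcount=4 -> skip
r=44=101100 popcount=3 -> skip
r=45=101101 popcount=4 -> skip
r=46=101110 popcount=4 -> skip
r=47=101111 popcount=5 -> skip
Kept rows: 3 5 6 9 10 12 17 18 20 24 33 34 36 40

Answer: 3 5 6 9 10 12 17 18 20 24 33 34 36 40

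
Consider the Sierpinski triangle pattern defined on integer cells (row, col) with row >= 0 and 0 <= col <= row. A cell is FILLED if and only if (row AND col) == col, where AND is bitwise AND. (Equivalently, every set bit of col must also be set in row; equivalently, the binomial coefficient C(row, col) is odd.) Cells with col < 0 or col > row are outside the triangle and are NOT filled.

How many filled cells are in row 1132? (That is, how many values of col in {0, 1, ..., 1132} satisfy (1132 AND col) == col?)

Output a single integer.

1132 in binary = 10001101100
popcount(1132) = number of 1-bits in 10001101100 = 5
A col c satisfies (1132 AND c) == c iff every set bit of c is also set in 1132; each of the 5 set bits of 1132 can independently be on or off in c.
count = 2^5 = 32

Answer: 32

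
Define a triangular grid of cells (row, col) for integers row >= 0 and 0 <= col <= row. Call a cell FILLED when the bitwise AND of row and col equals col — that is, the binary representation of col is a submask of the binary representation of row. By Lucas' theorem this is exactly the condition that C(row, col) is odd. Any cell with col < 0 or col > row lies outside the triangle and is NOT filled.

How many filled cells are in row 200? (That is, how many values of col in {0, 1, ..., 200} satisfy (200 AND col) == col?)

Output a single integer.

Answer: 8

Derivation:
200 in binary = 11001000
popcount(200) = number of 1-bits in 11001000 = 3
A col c satisfies (200 AND c) == c iff every set bit of c is also set in 200; each of the 3 set bits of 200 can independently be on or off in c.
count = 2^3 = 8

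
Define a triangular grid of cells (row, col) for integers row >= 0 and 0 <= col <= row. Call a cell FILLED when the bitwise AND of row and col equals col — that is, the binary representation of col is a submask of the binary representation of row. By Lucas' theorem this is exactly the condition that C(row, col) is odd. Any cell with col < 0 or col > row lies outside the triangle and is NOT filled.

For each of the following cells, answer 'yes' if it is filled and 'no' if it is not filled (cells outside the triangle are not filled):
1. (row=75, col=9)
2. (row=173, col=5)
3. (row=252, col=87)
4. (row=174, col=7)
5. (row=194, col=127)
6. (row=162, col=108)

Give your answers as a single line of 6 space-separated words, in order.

(75,9): row=0b1001011, col=0b1001, row AND col = 0b1001 = 9; 9 == 9 -> filled
(173,5): row=0b10101101, col=0b101, row AND col = 0b101 = 5; 5 == 5 -> filled
(252,87): row=0b11111100, col=0b1010111, row AND col = 0b1010100 = 84; 84 != 87 -> empty
(174,7): row=0b10101110, col=0b111, row AND col = 0b110 = 6; 6 != 7 -> empty
(194,127): row=0b11000010, col=0b1111111, row AND col = 0b1000010 = 66; 66 != 127 -> empty
(162,108): row=0b10100010, col=0b1101100, row AND col = 0b100000 = 32; 32 != 108 -> empty

Answer: yes yes no no no no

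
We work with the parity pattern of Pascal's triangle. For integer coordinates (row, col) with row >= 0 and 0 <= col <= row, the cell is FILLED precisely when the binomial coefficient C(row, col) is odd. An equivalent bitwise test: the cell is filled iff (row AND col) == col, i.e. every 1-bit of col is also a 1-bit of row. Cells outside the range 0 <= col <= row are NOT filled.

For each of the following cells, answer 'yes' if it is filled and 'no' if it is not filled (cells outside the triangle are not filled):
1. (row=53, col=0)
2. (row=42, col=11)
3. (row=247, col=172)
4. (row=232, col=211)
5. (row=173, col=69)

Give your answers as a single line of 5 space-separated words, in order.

(53,0): row=0b110101, col=0b0, row AND col = 0b0 = 0; 0 == 0 -> filled
(42,11): row=0b101010, col=0b1011, row AND col = 0b1010 = 10; 10 != 11 -> empty
(247,172): row=0b11110111, col=0b10101100, row AND col = 0b10100100 = 164; 164 != 172 -> empty
(232,211): row=0b11101000, col=0b11010011, row AND col = 0b11000000 = 192; 192 != 211 -> empty
(173,69): row=0b10101101, col=0b1000101, row AND col = 0b101 = 5; 5 != 69 -> empty

Answer: yes no no no no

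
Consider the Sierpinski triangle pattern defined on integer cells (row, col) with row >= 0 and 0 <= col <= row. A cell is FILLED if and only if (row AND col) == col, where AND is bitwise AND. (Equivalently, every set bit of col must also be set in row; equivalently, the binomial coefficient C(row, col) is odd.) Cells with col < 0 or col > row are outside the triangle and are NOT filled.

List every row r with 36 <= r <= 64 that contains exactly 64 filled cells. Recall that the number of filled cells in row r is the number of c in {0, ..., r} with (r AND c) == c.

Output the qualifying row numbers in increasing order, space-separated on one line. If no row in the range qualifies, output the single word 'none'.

Row r has 2^popcount(r) filled cells, so we need popcount(r) = log2(64) = 6.
Scan r = 36..64 and keep those with exactly 6 one-bits:
r=36=100100 popcount=2 -> skip
r=37=100101 popcount=3 -> skip
r=38=100110 popcount=3 -> skip
r=39=100111 popcount=4 -> skip
r=40=101000 popcount=2 -> skip
r=41=101001 popcount=3 -> skip
r=42=101010 popcount=3 -> skip
r=43=101011 popcount=4 -> skip
r=44=101100 popcount=3 -> skip
r=45=101101 popcount=4 -> skip
r=46=101110 popcount=4 -> skip
r=47=101111 popcount=5 -> skip
r=48=110000 popcount=2 -> skip
r=49=110001 popcount=3 -> skip
r=50=110010 popcount=3 -> skip
r=51=110011 popcount=4 -> skip
r=52=110100 popcount=3 -> skip
r=53=110101 popcount=4 -> skip
r=54=110110 popcount=4 -> skip
r=55=110111 popcount=5 -> skip
r=56=111000 popcount=3 -> skip
r=57=111001 popcount=4 -> skip
r=58=111010 popcount=4 -> skip
r=59=111011 popcount=5 -> skip
r=60=111100 popcount=4 -> skip
r=61=111101 popcount=5 -> skip
r=62=111110 popcount=5 -> skip
r=63=111111 popcount=6 -> KEEP
r=64=1000000 popcount=1 -> skip
Kept rows: 63

Answer: 63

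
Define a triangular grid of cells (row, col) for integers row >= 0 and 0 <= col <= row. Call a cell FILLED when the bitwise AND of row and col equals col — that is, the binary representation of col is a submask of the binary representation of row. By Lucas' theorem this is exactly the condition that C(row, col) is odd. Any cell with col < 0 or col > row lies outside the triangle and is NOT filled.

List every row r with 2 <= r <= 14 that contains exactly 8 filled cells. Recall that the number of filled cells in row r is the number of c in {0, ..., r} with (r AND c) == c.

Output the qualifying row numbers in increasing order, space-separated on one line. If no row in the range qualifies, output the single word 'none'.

Answer: 7 11 13 14

Derivation:
Row r has 2^popcount(r) filled cells, so we need popcount(r) = log2(8) = 3.
Scan r = 2..14 and keep those with exactly 3 one-bits:
r=2=10 popcount=1 -> skip
r=3=11 popcount=2 -> skip
r=4=100 popcount=1 -> skip
r=5=101 popcount=2 -> skip
r=6=110 popcount=2 -> skip
r=7=111 popcount=3 -> KEEP
r=8=1000 popcount=1 -> skip
r=9=1001 popcount=2 -> skip
r=10=1010 popcount=2 -> skip
r=11=1011 popcount=3 -> KEEP
r=12=1100 popcount=2 -> skip
r=13=1101 popcount=3 -> KEEP
r=14=1110 popcount=3 -> KEEP
Kept rows: 7 11 13 14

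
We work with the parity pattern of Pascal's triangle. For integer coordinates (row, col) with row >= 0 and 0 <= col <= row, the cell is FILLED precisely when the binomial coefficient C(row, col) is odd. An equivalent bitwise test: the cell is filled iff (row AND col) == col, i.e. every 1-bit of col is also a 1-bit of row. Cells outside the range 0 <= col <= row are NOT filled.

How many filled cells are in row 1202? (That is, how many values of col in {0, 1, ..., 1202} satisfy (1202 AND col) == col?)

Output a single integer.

Answer: 32

Derivation:
1202 in binary = 10010110010
popcount(1202) = number of 1-bits in 10010110010 = 5
A col c satisfies (1202 AND c) == c iff every set bit of c is also set in 1202; each of the 5 set bits of 1202 can independently be on or off in c.
count = 2^5 = 32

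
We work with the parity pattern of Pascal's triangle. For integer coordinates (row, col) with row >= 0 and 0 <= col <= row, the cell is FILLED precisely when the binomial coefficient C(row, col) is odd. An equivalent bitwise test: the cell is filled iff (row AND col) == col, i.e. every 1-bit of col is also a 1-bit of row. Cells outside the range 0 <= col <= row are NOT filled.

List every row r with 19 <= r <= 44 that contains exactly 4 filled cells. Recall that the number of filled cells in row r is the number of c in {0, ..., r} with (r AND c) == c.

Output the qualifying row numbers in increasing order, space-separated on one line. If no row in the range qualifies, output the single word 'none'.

Row r has 2^popcount(r) filled cells, so we need popcount(r) = log2(4) = 2.
Scan r = 19..44 and keep those with exactly 2 one-bits:
r=19=10011 popcount=3 -> skip
r=20=10100 popcount=2 -> KEEP
r=21=10101 popcount=3 -> skip
r=22=10110 popcount=3 -> skip
r=23=10111 popcount=4 -> skip
r=24=11000 popcount=2 -> KEEP
r=25=11001 popcount=3 -> skip
r=26=11010 popcount=3 -> skip
r=27=11011 popcount=4 -> skip
r=28=11100 popcount=3 -> skip
r=29=11101 popcount=4 -> skip
r=30=11110 popcount=4 -> skip
r=31=11111 popcount=5 -> skip
r=32=100000 popcount=1 -> skip
r=33=100001 popcount=2 -> KEEP
r=34=100010 popcount=2 -> KEEP
r=35=100011 popcount=3 -> skip
r=36=100100 popcount=2 -> KEEP
r=37=100101 popcount=3 -> skip
r=38=100110 popcount=3 -> skip
r=39=100111 popcount=4 -> skip
r=40=101000 popcount=2 -> KEEP
r=41=101001 popcount=3 -> skip
r=42=101010 popcount=3 -> skip
r=43=101011 popcount=4 -> skip
r=44=101100 popcount=3 -> skip
Kept rows: 20 24 33 34 36 40

Answer: 20 24 33 34 36 40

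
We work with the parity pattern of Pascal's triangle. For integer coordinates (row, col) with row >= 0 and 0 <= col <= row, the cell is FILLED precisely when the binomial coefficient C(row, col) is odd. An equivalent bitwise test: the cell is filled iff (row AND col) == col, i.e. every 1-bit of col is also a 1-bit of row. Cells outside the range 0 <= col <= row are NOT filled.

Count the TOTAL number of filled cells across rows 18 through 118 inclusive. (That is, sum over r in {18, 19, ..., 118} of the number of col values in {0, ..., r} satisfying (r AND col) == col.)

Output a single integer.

Answer: 1604

Derivation:
r18=10010 pc2: +4 =4
r19=10011 pc3: +8 =12
r20=10100 pc2: +4 =16
r21=10101 pc3: +8 =24
r22=10110 pc3: +8 =32
r23=10111 pc4: +16 =48
r24=11000 pc2: +4 =52
r25=11001 pc3: +8 =60
r26=11010 pc3: +8 =68
r27=11011 pc4: +16 =84
r28=11100 pc3: +8 =92
r29=11101 pc4: +16 =108
r30=11110 pc4: +16 =124
r31=11111 pc5: +32 =156
r32=100000 pc1: +2 =158
r33=100001 pc2: +4 =162
r34=100010 pc2: +4 =166
r35=100011 pc3: +8 =174
r36=100100 pc2: +4 =178
r37=100101 pc3: +8 =186
r38=100110 pc3: +8 =194
r39=100111 pc4: +16 =210
r40=101000 pc2: +4 =214
r41=101001 pc3: +8 =222
r42=101010 pc3: +8 =230
r43=101011 pc4: +16 =246
r44=101100 pc3: +8 =254
r45=101101 pc4: +16 =270
r46=101110 pc4: +16 =286
r47=101111 pc5: +32 =318
r48=110000 pc2: +4 =322
r49=110001 pc3: +8 =330
r50=110010 pc3: +8 =338
r51=110011 pc4: +16 =354
r52=110100 pc3: +8 =362
r53=110101 pc4: +16 =378
r54=110110 pc4: +16 =394
r55=110111 pc5: +32 =426
r56=111000 pc3: +8 =434
r57=111001 pc4: +16 =450
r58=111010 pc4: +16 =466
r59=111011 pc5: +32 =498
r60=111100 pc4: +16 =514
r61=111101 pc5: +32 =546
r62=111110 pc5: +32 =578
r63=111111 pc6: +64 =642
r64=1000000 pc1: +2 =644
r65=1000001 pc2: +4 =648
r66=1000010 pc2: +4 =652
r67=1000011 pc3: +8 =660
r68=1000100 pc2: +4 =664
r69=1000101 pc3: +8 =672
r70=1000110 pc3: +8 =680
r71=1000111 pc4: +16 =696
r72=1001000 pc2: +4 =700
r73=1001001 pc3: +8 =708
r74=1001010 pc3: +8 =716
r75=1001011 pc4: +16 =732
r76=1001100 pc3: +8 =740
r77=1001101 pc4: +16 =756
r78=1001110 pc4: +16 =772
r79=1001111 pc5: +32 =804
r80=1010000 pc2: +4 =808
r81=1010001 pc3: +8 =816
r82=1010010 pc3: +8 =824
r83=1010011 pc4: +16 =840
r84=1010100 pc3: +8 =848
r85=1010101 pc4: +16 =864
r86=1010110 pc4: +16 =880
r87=1010111 pc5: +32 =912
r88=1011000 pc3: +8 =920
r89=1011001 pc4: +16 =936
r90=1011010 pc4: +16 =952
r91=1011011 pc5: +32 =984
r92=1011100 pc4: +16 =1000
r93=1011101 pc5: +32 =1032
r94=1011110 pc5: +32 =1064
r95=1011111 pc6: +64 =1128
r96=1100000 pc2: +4 =1132
r97=1100001 pc3: +8 =1140
r98=1100010 pc3: +8 =1148
r99=1100011 pc4: +16 =1164
r100=1100100 pc3: +8 =1172
r101=1100101 pc4: +16 =1188
r102=1100110 pc4: +16 =1204
r103=1100111 pc5: +32 =1236
r104=1101000 pc3: +8 =1244
r105=1101001 pc4: +16 =1260
r106=1101010 pc4: +16 =1276
r107=1101011 pc5: +32 =1308
r108=1101100 pc4: +16 =1324
r109=1101101 pc5: +32 =1356
r110=1101110 pc5: +32 =1388
r111=1101111 pc6: +64 =1452
r112=1110000 pc3: +8 =1460
r113=1110001 pc4: +16 =1476
r114=1110010 pc4: +16 =1492
r115=1110011 pc5: +32 =1524
r116=1110100 pc4: +16 =1540
r117=1110101 pc5: +32 =1572
r118=1110110 pc5: +32 =1604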